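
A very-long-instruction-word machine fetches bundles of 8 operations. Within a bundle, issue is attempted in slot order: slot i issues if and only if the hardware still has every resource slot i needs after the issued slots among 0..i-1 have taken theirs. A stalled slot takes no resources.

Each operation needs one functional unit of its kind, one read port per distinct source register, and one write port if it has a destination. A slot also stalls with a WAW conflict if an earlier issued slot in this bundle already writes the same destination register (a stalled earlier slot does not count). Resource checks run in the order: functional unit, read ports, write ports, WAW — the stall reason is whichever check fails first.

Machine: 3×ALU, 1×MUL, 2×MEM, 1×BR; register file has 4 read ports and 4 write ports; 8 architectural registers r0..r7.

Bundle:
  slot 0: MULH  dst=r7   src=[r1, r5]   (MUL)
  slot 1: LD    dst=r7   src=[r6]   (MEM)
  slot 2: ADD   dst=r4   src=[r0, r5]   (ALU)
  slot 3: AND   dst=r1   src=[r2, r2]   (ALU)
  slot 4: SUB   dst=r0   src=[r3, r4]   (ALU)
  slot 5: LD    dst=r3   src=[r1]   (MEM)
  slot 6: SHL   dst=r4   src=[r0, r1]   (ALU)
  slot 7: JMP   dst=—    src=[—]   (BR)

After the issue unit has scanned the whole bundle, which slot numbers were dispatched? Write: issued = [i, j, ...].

issued = [0, 2, 7]

(0) want 1×MUL +2rd +1wr — yes → AL3|MU0|ME2|BR1|rd2|wr3
(1) want 1×MEM +1rd +1wr — WAW → AL3|MU0|ME2|BR1|rd2|wr3
(2) want 1×ALU +2rd +1wr — yes → AL2|MU0|ME2|BR1|rd0|wr2
(3) want 1×ALU +1rd +1wr — RD_PORT → AL2|MU0|ME2|BR1|rd0|wr2
(4) want 1×ALU +2rd +1wr — RD_PORT → AL2|MU0|ME2|BR1|rd0|wr2
(5) want 1×MEM +1rd +1wr — RD_PORT → AL2|MU0|ME2|BR1|rd0|wr2
(6) want 1×ALU +2rd +1wr — RD_PORT → AL2|MU0|ME2|BR1|rd0|wr2
(7) want 1×BR +0rd +0wr — yes → AL2|MU0|ME2|BR0|rd0|wr2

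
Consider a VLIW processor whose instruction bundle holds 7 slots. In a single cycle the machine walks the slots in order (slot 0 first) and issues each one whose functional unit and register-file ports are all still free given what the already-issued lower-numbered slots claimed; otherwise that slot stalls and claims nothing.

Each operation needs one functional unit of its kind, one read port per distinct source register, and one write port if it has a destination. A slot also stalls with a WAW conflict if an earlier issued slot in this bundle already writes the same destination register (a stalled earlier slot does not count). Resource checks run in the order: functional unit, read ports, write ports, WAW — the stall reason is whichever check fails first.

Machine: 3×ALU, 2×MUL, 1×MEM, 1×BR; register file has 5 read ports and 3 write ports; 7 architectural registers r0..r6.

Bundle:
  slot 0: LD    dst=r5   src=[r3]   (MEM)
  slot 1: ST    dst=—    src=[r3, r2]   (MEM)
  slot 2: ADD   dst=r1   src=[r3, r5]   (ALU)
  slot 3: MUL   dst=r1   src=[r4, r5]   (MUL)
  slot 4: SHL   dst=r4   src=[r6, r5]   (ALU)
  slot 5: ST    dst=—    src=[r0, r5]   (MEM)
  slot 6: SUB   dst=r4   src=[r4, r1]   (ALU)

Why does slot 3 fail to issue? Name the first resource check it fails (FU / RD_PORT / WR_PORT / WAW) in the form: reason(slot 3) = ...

  0. MEM→r5 ⇒ go  {3A/2Mu/0Ld/1B | 4r 2w}
  1. MEM ⇒ no(FU)  {3A/2Mu/0Ld/1B | 4r 2w}
  2. ALU→r1 ⇒ go  {2A/2Mu/0Ld/1B | 2r 1w}
  3. MUL→r1 ⇒ no(WAW)  {2A/2Mu/0Ld/1B | 2r 1w}
  4. ALU→r4 ⇒ go  {1A/2Mu/0Ld/1B | 0r 0w}
  5. MEM ⇒ no(FU)  {1A/2Mu/0Ld/1B | 0r 0w}
  6. ALU→r4 ⇒ no(RD_PORT)  {1A/2Mu/0Ld/1B | 0r 0w}

reason(slot 3) = WAW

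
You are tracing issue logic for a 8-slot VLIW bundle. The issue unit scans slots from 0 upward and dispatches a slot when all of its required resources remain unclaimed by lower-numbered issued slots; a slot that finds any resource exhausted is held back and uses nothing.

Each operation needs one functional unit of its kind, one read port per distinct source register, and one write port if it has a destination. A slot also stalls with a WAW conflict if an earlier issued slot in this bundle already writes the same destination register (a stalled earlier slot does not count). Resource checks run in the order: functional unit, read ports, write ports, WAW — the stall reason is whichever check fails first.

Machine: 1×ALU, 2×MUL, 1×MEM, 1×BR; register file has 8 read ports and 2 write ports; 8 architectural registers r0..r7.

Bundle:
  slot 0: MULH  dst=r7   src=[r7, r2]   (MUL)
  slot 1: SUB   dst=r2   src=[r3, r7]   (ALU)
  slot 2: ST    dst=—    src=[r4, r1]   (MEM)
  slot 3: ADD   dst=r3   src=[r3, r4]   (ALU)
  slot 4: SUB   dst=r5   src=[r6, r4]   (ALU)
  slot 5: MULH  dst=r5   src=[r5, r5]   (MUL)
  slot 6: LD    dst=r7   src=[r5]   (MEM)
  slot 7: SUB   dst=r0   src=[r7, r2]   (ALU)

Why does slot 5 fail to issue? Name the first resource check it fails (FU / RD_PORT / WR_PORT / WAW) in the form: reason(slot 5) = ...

reason(slot 5) = WR_PORT

slot 0 (MUL): ISSUE — free A1,Mu1,Ld1,B1 rp6 wp1
slot 1 (ALU): ISSUE — free A0,Mu1,Ld1,B1 rp4 wp0
slot 2 (MEM): ISSUE — free A0,Mu1,Ld0,B1 rp2 wp0
slot 3 (ALU): stall FU — free A0,Mu1,Ld0,B1 rp2 wp0
slot 4 (ALU): stall FU — free A0,Mu1,Ld0,B1 rp2 wp0
slot 5 (MUL): stall WR_PORT — free A0,Mu1,Ld0,B1 rp2 wp0
slot 6 (MEM): stall FU — free A0,Mu1,Ld0,B1 rp2 wp0
slot 7 (ALU): stall FU — free A0,Mu1,Ld0,B1 rp2 wp0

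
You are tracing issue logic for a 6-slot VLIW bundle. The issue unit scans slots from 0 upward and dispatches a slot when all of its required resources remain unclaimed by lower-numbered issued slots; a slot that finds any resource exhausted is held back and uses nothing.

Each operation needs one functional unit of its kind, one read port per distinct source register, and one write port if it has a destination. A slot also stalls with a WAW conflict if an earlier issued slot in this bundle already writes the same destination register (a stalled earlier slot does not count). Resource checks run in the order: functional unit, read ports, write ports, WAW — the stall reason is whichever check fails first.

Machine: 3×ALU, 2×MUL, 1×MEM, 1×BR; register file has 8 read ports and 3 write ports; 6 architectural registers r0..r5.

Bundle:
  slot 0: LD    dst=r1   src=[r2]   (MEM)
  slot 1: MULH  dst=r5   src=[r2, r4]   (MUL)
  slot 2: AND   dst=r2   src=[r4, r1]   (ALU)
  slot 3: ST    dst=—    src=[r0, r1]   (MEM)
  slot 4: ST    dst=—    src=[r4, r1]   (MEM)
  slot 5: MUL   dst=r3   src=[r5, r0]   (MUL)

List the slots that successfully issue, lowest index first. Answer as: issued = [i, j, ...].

issued = [0, 1, 2]

slot 0 (MEM): ISSUE — free A3,Mu2,Ld0,B1 rp7 wp2
slot 1 (MUL): ISSUE — free A3,Mu1,Ld0,B1 rp5 wp1
slot 2 (ALU): ISSUE — free A2,Mu1,Ld0,B1 rp3 wp0
slot 3 (MEM): stall FU — free A2,Mu1,Ld0,B1 rp3 wp0
slot 4 (MEM): stall FU — free A2,Mu1,Ld0,B1 rp3 wp0
slot 5 (MUL): stall WR_PORT — free A2,Mu1,Ld0,B1 rp3 wp0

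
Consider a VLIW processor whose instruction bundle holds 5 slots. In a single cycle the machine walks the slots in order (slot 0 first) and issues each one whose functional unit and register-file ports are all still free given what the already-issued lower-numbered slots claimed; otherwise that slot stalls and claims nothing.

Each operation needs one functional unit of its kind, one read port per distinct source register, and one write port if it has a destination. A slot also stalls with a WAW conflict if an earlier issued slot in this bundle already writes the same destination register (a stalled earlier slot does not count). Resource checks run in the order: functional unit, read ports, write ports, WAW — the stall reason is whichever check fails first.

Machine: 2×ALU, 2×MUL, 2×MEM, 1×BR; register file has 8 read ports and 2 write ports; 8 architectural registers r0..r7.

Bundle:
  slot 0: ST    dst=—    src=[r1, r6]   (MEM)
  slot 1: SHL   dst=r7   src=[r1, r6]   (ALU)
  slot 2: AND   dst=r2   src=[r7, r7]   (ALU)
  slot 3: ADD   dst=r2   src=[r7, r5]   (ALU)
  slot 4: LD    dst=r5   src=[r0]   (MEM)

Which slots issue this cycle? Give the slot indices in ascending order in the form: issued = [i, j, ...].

  0. MEM ⇒ go  {2A/2Mu/1Ld/1B | 6r 2w}
  1. ALU→r7 ⇒ go  {1A/2Mu/1Ld/1B | 4r 1w}
  2. ALU→r2 ⇒ go  {0A/2Mu/1Ld/1B | 3r 0w}
  3. ALU→r2 ⇒ no(FU)  {0A/2Mu/1Ld/1B | 3r 0w}
  4. MEM→r5 ⇒ no(WR_PORT)  {0A/2Mu/1Ld/1B | 3r 0w}

issued = [0, 1, 2]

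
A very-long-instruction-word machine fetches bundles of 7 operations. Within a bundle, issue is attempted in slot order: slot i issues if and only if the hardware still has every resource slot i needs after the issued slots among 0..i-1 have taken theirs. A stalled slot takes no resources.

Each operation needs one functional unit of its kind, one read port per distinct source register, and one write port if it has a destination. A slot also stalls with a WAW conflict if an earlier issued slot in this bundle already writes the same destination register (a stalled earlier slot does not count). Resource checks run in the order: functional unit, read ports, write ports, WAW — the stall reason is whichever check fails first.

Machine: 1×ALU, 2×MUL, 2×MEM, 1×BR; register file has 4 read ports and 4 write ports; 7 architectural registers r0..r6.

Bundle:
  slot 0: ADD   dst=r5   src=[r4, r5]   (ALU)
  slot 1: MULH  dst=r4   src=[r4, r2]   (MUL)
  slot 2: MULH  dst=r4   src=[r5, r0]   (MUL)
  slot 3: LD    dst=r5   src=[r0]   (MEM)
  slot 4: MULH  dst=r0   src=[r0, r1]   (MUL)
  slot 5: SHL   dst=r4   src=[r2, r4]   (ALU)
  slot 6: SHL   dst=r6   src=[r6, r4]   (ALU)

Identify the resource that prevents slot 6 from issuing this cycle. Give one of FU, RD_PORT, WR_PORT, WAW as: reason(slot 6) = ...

(0) want 1×ALU +2rd +1wr — yes → AL0|MU2|ME2|BR1|rd2|wr3
(1) want 1×MUL +2rd +1wr — yes → AL0|MU1|ME2|BR1|rd0|wr2
(2) want 1×MUL +2rd +1wr — RD_PORT → AL0|MU1|ME2|BR1|rd0|wr2
(3) want 1×MEM +1rd +1wr — RD_PORT → AL0|MU1|ME2|BR1|rd0|wr2
(4) want 1×MUL +2rd +1wr — RD_PORT → AL0|MU1|ME2|BR1|rd0|wr2
(5) want 1×ALU +2rd +1wr — FU → AL0|MU1|ME2|BR1|rd0|wr2
(6) want 1×ALU +2rd +1wr — FU → AL0|MU1|ME2|BR1|rd0|wr2

reason(slot 6) = FU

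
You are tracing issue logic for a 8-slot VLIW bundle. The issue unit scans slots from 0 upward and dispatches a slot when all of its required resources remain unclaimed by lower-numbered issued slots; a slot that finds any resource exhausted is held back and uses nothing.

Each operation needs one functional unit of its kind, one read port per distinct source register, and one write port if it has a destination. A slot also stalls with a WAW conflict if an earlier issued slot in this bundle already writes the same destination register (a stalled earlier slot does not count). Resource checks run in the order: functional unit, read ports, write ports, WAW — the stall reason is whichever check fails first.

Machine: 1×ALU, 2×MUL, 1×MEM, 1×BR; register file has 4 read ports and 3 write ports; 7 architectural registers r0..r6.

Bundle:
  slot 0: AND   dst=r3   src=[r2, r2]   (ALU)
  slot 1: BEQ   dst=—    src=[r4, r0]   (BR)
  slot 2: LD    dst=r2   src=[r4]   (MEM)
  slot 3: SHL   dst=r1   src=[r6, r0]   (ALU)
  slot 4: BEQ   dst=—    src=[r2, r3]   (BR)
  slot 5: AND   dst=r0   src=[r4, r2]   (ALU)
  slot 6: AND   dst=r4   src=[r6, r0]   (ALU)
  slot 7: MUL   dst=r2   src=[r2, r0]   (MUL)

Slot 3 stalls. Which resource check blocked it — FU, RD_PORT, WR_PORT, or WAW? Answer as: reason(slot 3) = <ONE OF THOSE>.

reason(slot 3) = FU

#0 ALU src=r2,r2 dispatched  <A:0 Mu:2 Ld:1 B:1 rd:3 wr:2>
#1 BR src=r4,r0 dispatched  <A:0 Mu:2 Ld:1 B:0 rd:1 wr:2>
#2 MEM src=r4 dispatched  <A:0 Mu:2 Ld:0 B:0 rd:0 wr:1>
#3 ALU src=r6,r0 held:FU  <A:0 Mu:2 Ld:0 B:0 rd:0 wr:1>
#4 BR src=r2,r3 held:FU  <A:0 Mu:2 Ld:0 B:0 rd:0 wr:1>
#5 ALU src=r4,r2 held:FU  <A:0 Mu:2 Ld:0 B:0 rd:0 wr:1>
#6 ALU src=r6,r0 held:FU  <A:0 Mu:2 Ld:0 B:0 rd:0 wr:1>
#7 MUL src=r2,r0 held:RD_PORT  <A:0 Mu:2 Ld:0 B:0 rd:0 wr:1>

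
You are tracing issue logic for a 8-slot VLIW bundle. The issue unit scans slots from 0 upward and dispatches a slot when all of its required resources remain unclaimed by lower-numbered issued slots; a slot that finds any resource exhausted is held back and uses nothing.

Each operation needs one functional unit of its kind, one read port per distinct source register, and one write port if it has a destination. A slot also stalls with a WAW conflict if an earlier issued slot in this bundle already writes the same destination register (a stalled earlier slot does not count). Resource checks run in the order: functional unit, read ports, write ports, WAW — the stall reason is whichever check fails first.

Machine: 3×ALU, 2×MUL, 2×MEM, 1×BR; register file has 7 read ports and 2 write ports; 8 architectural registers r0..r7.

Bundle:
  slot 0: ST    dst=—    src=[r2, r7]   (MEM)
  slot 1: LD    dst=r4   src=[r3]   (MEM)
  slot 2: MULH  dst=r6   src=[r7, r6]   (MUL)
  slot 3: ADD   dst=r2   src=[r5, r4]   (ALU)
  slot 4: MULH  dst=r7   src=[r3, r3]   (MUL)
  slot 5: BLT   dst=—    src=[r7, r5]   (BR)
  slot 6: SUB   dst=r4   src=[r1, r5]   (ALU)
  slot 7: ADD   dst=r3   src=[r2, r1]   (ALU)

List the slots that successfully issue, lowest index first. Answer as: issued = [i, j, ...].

issued = [0, 1, 2, 5]

[0] MEM needs rd=2 wr=0: ok; after: ALU=3 MUL=2 MEM=1 BR=1, R=5, W=2
[1] MEM needs rd=1 wr=1: ok; after: ALU=3 MUL=2 MEM=0 BR=1, R=4, W=1
[2] MUL needs rd=2 wr=1: ok; after: ALU=3 MUL=1 MEM=0 BR=1, R=2, W=0
[3] ALU needs rd=2 wr=1: WR_PORT; after: ALU=3 MUL=1 MEM=0 BR=1, R=2, W=0
[4] MUL needs rd=1 wr=1: WR_PORT; after: ALU=3 MUL=1 MEM=0 BR=1, R=2, W=0
[5] BR needs rd=2 wr=0: ok; after: ALU=3 MUL=1 MEM=0 BR=0, R=0, W=0
[6] ALU needs rd=2 wr=1: RD_PORT; after: ALU=3 MUL=1 MEM=0 BR=0, R=0, W=0
[7] ALU needs rd=2 wr=1: RD_PORT; after: ALU=3 MUL=1 MEM=0 BR=0, R=0, W=0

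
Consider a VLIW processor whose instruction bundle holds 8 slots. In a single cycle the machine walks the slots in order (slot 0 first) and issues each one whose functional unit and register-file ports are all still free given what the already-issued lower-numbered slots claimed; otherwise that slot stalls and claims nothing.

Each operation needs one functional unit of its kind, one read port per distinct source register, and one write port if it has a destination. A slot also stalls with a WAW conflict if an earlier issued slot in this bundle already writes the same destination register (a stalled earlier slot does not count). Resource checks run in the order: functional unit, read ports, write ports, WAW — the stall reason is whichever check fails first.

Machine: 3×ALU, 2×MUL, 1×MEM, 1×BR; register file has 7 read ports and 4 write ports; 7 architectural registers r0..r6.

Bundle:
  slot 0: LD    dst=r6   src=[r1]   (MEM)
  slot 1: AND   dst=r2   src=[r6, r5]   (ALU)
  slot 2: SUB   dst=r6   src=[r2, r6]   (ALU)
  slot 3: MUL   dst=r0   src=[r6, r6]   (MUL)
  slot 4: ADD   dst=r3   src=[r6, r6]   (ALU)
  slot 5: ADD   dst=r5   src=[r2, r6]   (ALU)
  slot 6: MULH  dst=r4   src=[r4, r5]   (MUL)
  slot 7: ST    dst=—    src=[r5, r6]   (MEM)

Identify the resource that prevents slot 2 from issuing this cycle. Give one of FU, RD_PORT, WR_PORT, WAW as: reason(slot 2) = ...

reason(slot 2) = WAW

#0 MEM src=r1 dispatched  <A:3 Mu:2 Ld:0 B:1 rd:6 wr:3>
#1 ALU src=r6,r5 dispatched  <A:2 Mu:2 Ld:0 B:1 rd:4 wr:2>
#2 ALU src=r2,r6 held:WAW  <A:2 Mu:2 Ld:0 B:1 rd:4 wr:2>
#3 MUL src=r6,r6 dispatched  <A:2 Mu:1 Ld:0 B:1 rd:3 wr:1>
#4 ALU src=r6,r6 dispatched  <A:1 Mu:1 Ld:0 B:1 rd:2 wr:0>
#5 ALU src=r2,r6 held:WR_PORT  <A:1 Mu:1 Ld:0 B:1 rd:2 wr:0>
#6 MUL src=r4,r5 held:WR_PORT  <A:1 Mu:1 Ld:0 B:1 rd:2 wr:0>
#7 MEM src=r5,r6 held:FU  <A:1 Mu:1 Ld:0 B:1 rd:2 wr:0>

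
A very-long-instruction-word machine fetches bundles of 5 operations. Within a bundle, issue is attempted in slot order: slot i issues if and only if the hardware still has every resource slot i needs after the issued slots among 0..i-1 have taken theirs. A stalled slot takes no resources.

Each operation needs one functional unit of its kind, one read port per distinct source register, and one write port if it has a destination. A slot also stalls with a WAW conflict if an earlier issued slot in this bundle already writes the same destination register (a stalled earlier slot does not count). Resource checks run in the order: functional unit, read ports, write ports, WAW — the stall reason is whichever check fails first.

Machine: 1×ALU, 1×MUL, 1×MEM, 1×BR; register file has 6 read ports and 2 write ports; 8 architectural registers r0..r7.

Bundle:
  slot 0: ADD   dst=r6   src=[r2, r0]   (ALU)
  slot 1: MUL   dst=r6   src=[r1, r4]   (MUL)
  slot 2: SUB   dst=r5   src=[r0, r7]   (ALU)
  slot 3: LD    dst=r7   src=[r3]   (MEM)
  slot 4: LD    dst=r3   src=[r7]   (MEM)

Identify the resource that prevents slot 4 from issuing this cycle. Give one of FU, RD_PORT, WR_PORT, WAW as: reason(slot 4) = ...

  0. ALU→r6 ⇒ go  {0A/1Mu/1Ld/1B | 4r 1w}
  1. MUL→r6 ⇒ no(WAW)  {0A/1Mu/1Ld/1B | 4r 1w}
  2. ALU→r5 ⇒ no(FU)  {0A/1Mu/1Ld/1B | 4r 1w}
  3. MEM→r7 ⇒ go  {0A/1Mu/0Ld/1B | 3r 0w}
  4. MEM→r3 ⇒ no(FU)  {0A/1Mu/0Ld/1B | 3r 0w}

reason(slot 4) = FU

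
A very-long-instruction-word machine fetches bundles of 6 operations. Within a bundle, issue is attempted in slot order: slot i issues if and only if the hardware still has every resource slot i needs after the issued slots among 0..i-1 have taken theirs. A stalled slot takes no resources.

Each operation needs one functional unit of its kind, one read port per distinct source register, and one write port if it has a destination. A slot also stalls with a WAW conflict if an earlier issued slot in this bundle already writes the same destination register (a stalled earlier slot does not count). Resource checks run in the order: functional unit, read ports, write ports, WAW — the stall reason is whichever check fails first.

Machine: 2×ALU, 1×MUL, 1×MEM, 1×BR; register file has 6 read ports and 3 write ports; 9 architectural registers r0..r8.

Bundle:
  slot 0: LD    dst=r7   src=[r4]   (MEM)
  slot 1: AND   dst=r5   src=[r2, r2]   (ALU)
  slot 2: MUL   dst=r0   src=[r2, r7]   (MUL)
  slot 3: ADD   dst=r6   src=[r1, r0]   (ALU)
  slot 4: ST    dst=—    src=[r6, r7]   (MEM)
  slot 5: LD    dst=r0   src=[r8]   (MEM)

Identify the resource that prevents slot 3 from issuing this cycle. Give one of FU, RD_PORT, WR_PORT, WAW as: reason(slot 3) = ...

reason(slot 3) = WR_PORT

  0. MEM→r7 ⇒ go  {2A/1Mu/0Ld/1B | 5r 2w}
  1. ALU→r5 ⇒ go  {1A/1Mu/0Ld/1B | 4r 1w}
  2. MUL→r0 ⇒ go  {1A/0Mu/0Ld/1B | 2r 0w}
  3. ALU→r6 ⇒ no(WR_PORT)  {1A/0Mu/0Ld/1B | 2r 0w}
  4. MEM ⇒ no(FU)  {1A/0Mu/0Ld/1B | 2r 0w}
  5. MEM→r0 ⇒ no(FU)  {1A/0Mu/0Ld/1B | 2r 0w}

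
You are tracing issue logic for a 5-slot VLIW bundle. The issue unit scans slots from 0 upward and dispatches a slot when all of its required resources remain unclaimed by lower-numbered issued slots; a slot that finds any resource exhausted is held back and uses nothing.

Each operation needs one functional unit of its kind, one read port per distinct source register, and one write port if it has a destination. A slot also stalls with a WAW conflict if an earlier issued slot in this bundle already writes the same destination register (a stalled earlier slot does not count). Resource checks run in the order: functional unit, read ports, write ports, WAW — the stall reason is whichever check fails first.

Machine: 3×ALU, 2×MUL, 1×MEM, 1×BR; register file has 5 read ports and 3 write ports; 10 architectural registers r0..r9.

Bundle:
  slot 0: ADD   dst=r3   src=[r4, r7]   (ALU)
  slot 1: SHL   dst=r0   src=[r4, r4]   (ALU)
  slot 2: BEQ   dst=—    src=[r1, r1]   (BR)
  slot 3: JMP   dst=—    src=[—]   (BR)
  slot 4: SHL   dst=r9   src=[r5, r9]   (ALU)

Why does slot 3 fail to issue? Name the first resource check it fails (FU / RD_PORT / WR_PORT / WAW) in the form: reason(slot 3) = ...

(0) want 1×ALU +2rd +1wr — yes → AL2|MU2|ME1|BR1|rd3|wr2
(1) want 1×ALU +1rd +1wr — yes → AL1|MU2|ME1|BR1|rd2|wr1
(2) want 1×BR +1rd +0wr — yes → AL1|MU2|ME1|BR0|rd1|wr1
(3) want 1×BR +0rd +0wr — FU → AL1|MU2|ME1|BR0|rd1|wr1
(4) want 1×ALU +2rd +1wr — RD_PORT → AL1|MU2|ME1|BR0|rd1|wr1

reason(slot 3) = FU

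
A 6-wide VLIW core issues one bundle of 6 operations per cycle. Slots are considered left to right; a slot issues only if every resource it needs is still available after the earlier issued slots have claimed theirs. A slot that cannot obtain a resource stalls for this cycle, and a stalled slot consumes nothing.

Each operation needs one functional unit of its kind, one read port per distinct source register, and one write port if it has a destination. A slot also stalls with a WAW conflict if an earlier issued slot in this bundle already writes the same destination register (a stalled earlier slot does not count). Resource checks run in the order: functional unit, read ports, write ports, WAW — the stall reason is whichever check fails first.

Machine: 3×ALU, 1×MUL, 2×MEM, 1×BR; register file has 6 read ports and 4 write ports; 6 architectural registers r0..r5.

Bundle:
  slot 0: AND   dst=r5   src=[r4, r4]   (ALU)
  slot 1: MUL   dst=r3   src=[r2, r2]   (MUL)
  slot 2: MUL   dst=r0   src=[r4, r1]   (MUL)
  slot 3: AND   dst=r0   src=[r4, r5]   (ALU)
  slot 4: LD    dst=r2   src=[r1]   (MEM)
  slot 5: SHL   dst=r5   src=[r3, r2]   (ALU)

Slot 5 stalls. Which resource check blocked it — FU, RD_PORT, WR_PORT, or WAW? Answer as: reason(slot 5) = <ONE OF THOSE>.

reason(slot 5) = RD_PORT

  0. ALU→r5 ⇒ go  {2A/1Mu/2Ld/1B | 5r 3w}
  1. MUL→r3 ⇒ go  {2A/0Mu/2Ld/1B | 4r 2w}
  2. MUL→r0 ⇒ no(FU)  {2A/0Mu/2Ld/1B | 4r 2w}
  3. ALU→r0 ⇒ go  {1A/0Mu/2Ld/1B | 2r 1w}
  4. MEM→r2 ⇒ go  {1A/0Mu/1Ld/1B | 1r 0w}
  5. ALU→r5 ⇒ no(RD_PORT)  {1A/0Mu/1Ld/1B | 1r 0w}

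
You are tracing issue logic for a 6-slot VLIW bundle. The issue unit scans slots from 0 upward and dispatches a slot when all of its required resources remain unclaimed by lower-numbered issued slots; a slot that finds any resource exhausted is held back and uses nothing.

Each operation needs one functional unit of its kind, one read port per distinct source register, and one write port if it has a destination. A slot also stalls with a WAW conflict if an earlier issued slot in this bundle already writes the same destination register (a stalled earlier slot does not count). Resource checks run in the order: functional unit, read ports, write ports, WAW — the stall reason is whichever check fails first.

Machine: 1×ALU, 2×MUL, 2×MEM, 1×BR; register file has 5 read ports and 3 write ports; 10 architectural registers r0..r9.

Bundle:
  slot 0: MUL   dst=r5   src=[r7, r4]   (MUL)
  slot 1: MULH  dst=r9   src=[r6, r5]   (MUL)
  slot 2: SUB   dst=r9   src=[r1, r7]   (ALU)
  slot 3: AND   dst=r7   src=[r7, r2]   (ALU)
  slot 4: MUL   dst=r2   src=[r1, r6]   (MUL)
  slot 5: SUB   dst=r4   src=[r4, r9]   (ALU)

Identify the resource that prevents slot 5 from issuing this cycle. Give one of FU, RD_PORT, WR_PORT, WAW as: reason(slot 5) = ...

[0] MUL needs rd=2 wr=1: ok; after: ALU=1 MUL=1 MEM=2 BR=1, R=3, W=2
[1] MUL needs rd=2 wr=1: ok; after: ALU=1 MUL=0 MEM=2 BR=1, R=1, W=1
[2] ALU needs rd=2 wr=1: RD_PORT; after: ALU=1 MUL=0 MEM=2 BR=1, R=1, W=1
[3] ALU needs rd=2 wr=1: RD_PORT; after: ALU=1 MUL=0 MEM=2 BR=1, R=1, W=1
[4] MUL needs rd=2 wr=1: FU; after: ALU=1 MUL=0 MEM=2 BR=1, R=1, W=1
[5] ALU needs rd=2 wr=1: RD_PORT; after: ALU=1 MUL=0 MEM=2 BR=1, R=1, W=1

reason(slot 5) = RD_PORT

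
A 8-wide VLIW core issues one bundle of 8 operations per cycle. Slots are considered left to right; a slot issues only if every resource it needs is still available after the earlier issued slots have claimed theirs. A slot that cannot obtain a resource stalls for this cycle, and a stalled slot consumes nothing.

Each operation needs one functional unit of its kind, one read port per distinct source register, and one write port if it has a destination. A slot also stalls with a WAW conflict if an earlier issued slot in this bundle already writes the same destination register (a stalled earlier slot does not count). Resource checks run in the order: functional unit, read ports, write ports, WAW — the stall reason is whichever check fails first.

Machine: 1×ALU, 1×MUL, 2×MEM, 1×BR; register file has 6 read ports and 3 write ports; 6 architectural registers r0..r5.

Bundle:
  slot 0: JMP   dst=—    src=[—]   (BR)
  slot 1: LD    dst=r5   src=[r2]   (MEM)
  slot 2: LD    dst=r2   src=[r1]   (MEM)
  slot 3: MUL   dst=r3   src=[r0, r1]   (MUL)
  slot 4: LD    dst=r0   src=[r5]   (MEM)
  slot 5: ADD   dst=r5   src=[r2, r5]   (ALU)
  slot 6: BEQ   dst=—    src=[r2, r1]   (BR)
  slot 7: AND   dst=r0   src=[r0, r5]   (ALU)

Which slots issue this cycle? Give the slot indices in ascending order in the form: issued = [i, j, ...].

issued = [0, 1, 2, 3]

[0] BR needs rd=0 wr=0: ok; after: ALU=1 MUL=1 MEM=2 BR=0, R=6, W=3
[1] MEM needs rd=1 wr=1: ok; after: ALU=1 MUL=1 MEM=1 BR=0, R=5, W=2
[2] MEM needs rd=1 wr=1: ok; after: ALU=1 MUL=1 MEM=0 BR=0, R=4, W=1
[3] MUL needs rd=2 wr=1: ok; after: ALU=1 MUL=0 MEM=0 BR=0, R=2, W=0
[4] MEM needs rd=1 wr=1: FU; after: ALU=1 MUL=0 MEM=0 BR=0, R=2, W=0
[5] ALU needs rd=2 wr=1: WR_PORT; after: ALU=1 MUL=0 MEM=0 BR=0, R=2, W=0
[6] BR needs rd=2 wr=0: FU; after: ALU=1 MUL=0 MEM=0 BR=0, R=2, W=0
[7] ALU needs rd=2 wr=1: WR_PORT; after: ALU=1 MUL=0 MEM=0 BR=0, R=2, W=0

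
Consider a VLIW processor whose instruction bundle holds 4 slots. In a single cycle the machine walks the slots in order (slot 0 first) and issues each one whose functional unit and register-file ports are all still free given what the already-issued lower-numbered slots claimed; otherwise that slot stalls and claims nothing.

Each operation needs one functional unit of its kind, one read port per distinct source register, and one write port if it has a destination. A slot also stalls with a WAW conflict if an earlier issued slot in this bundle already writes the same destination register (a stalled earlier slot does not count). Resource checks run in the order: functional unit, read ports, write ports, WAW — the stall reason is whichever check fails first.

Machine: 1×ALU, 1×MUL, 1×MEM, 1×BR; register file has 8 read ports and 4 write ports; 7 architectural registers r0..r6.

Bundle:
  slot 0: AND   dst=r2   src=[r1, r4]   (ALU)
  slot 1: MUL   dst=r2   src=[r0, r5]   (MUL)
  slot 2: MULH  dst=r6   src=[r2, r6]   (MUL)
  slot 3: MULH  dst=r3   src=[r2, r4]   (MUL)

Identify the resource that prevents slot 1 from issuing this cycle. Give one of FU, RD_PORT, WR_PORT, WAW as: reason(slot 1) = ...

  0. ALU→r2 ⇒ go  {0A/1Mu/1Ld/1B | 6r 3w}
  1. MUL→r2 ⇒ no(WAW)  {0A/1Mu/1Ld/1B | 6r 3w}
  2. MUL→r6 ⇒ go  {0A/0Mu/1Ld/1B | 4r 2w}
  3. MUL→r3 ⇒ no(FU)  {0A/0Mu/1Ld/1B | 4r 2w}

reason(slot 1) = WAW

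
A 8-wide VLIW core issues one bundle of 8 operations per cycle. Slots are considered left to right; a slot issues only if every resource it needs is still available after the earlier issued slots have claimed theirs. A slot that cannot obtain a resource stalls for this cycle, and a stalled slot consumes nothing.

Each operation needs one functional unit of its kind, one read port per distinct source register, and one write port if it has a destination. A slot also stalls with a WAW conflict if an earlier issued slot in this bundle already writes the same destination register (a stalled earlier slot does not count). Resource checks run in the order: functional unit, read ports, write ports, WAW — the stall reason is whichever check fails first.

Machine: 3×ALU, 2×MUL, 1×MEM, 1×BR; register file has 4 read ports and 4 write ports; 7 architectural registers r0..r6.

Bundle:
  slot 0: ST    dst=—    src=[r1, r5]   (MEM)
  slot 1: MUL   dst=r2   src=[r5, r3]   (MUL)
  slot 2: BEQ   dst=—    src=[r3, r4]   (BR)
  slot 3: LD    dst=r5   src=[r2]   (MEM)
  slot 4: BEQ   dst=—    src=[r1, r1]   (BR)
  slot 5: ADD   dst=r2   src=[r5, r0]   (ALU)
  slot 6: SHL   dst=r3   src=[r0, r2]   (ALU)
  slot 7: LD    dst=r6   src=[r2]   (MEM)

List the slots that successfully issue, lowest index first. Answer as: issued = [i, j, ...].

issued = [0, 1]

(0) want 1×MEM +2rd +0wr — yes → AL3|MU2|ME0|BR1|rd2|wr4
(1) want 1×MUL +2rd +1wr — yes → AL3|MU1|ME0|BR1|rd0|wr3
(2) want 1×BR +2rd +0wr — RD_PORT → AL3|MU1|ME0|BR1|rd0|wr3
(3) want 1×MEM +1rd +1wr — FU → AL3|MU1|ME0|BR1|rd0|wr3
(4) want 1×BR +1rd +0wr — RD_PORT → AL3|MU1|ME0|BR1|rd0|wr3
(5) want 1×ALU +2rd +1wr — RD_PORT → AL3|MU1|ME0|BR1|rd0|wr3
(6) want 1×ALU +2rd +1wr — RD_PORT → AL3|MU1|ME0|BR1|rd0|wr3
(7) want 1×MEM +1rd +1wr — FU → AL3|MU1|ME0|BR1|rd0|wr3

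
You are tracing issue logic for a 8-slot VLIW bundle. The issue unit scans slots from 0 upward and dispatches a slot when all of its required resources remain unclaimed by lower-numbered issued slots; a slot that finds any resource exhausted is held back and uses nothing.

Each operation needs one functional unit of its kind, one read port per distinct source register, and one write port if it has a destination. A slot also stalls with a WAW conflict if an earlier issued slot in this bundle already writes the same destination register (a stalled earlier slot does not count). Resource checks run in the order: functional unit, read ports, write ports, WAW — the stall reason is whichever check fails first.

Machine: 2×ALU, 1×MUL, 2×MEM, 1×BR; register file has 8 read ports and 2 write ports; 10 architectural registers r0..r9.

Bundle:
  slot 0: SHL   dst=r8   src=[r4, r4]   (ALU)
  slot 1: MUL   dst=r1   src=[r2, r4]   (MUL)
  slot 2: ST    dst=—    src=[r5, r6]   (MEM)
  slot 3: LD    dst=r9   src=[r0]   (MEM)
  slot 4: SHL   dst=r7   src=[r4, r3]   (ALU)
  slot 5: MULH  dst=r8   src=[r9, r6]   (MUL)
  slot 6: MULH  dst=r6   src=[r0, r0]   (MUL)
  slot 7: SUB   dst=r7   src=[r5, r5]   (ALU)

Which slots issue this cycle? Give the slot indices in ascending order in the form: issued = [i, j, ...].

issued = [0, 1, 2]

slot 0 (ALU): ISSUE — free A1,Mu1,Ld2,B1 rp7 wp1
slot 1 (MUL): ISSUE — free A1,Mu0,Ld2,B1 rp5 wp0
slot 2 (MEM): ISSUE — free A1,Mu0,Ld1,B1 rp3 wp0
slot 3 (MEM): stall WR_PORT — free A1,Mu0,Ld1,B1 rp3 wp0
slot 4 (ALU): stall WR_PORT — free A1,Mu0,Ld1,B1 rp3 wp0
slot 5 (MUL): stall FU — free A1,Mu0,Ld1,B1 rp3 wp0
slot 6 (MUL): stall FU — free A1,Mu0,Ld1,B1 rp3 wp0
slot 7 (ALU): stall WR_PORT — free A1,Mu0,Ld1,B1 rp3 wp0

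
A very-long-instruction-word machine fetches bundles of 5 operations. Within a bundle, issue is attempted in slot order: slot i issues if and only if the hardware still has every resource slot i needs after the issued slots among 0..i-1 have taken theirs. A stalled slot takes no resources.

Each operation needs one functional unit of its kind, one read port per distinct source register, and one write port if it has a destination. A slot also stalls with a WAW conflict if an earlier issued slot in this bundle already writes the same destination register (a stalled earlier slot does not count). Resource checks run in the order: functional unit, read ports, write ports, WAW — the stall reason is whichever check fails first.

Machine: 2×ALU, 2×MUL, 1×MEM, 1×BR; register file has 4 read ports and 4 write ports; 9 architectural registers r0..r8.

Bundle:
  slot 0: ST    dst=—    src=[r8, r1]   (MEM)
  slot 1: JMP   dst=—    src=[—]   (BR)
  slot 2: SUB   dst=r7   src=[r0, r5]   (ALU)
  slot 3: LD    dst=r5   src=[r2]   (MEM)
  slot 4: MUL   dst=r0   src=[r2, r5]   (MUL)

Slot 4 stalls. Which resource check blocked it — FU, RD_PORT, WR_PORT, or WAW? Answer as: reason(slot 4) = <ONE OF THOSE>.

slot 0 (MEM): ISSUE — free A2,Mu2,Ld0,B1 rp2 wp4
slot 1 (BR): ISSUE — free A2,Mu2,Ld0,B0 rp2 wp4
slot 2 (ALU): ISSUE — free A1,Mu2,Ld0,B0 rp0 wp3
slot 3 (MEM): stall FU — free A1,Mu2,Ld0,B0 rp0 wp3
slot 4 (MUL): stall RD_PORT — free A1,Mu2,Ld0,B0 rp0 wp3

reason(slot 4) = RD_PORT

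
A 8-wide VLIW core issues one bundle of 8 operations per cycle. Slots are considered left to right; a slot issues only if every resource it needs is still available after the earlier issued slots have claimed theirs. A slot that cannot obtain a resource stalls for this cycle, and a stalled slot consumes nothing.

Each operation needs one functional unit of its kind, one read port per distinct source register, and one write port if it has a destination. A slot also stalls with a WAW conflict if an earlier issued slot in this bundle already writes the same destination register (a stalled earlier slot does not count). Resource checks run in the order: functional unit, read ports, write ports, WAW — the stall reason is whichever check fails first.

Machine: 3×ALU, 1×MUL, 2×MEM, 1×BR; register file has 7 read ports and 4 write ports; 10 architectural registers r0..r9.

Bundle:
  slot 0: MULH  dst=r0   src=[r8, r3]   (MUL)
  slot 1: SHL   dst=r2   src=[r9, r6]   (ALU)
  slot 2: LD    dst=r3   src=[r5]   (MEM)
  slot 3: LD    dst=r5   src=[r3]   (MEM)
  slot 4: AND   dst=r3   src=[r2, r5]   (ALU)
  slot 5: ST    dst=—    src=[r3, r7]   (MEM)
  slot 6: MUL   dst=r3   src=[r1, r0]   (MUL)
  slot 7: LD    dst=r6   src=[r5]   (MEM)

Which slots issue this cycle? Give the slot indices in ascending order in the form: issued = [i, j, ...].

issued = [0, 1, 2, 3]

(0) want 1×MUL +2rd +1wr — yes → AL3|MU0|ME2|BR1|rd5|wr3
(1) want 1×ALU +2rd +1wr — yes → AL2|MU0|ME2|BR1|rd3|wr2
(2) want 1×MEM +1rd +1wr — yes → AL2|MU0|ME1|BR1|rd2|wr1
(3) want 1×MEM +1rd +1wr — yes → AL2|MU0|ME0|BR1|rd1|wr0
(4) want 1×ALU +2rd +1wr — RD_PORT → AL2|MU0|ME0|BR1|rd1|wr0
(5) want 1×MEM +2rd +0wr — FU → AL2|MU0|ME0|BR1|rd1|wr0
(6) want 1×MUL +2rd +1wr — FU → AL2|MU0|ME0|BR1|rd1|wr0
(7) want 1×MEM +1rd +1wr — FU → AL2|MU0|ME0|BR1|rd1|wr0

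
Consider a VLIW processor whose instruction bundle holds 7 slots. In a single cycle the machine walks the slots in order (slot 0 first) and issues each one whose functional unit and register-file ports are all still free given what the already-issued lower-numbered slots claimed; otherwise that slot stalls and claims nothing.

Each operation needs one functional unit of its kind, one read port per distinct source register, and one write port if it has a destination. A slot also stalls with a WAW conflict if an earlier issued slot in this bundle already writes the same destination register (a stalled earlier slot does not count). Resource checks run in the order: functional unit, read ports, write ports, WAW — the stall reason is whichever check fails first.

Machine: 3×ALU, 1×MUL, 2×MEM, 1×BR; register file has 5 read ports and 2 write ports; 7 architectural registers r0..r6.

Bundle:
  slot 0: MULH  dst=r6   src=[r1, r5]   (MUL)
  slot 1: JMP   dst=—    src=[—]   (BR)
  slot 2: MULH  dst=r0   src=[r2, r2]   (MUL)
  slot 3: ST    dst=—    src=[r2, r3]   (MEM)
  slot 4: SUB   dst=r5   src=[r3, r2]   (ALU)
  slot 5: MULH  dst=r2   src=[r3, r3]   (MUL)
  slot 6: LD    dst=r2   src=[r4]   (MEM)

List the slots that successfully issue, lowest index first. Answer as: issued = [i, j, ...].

issued = [0, 1, 3, 6]

[0] MUL needs rd=2 wr=1: ok; after: ALU=3 MUL=0 MEM=2 BR=1, R=3, W=1
[1] BR needs rd=0 wr=0: ok; after: ALU=3 MUL=0 MEM=2 BR=0, R=3, W=1
[2] MUL needs rd=1 wr=1: FU; after: ALU=3 MUL=0 MEM=2 BR=0, R=3, W=1
[3] MEM needs rd=2 wr=0: ok; after: ALU=3 MUL=0 MEM=1 BR=0, R=1, W=1
[4] ALU needs rd=2 wr=1: RD_PORT; after: ALU=3 MUL=0 MEM=1 BR=0, R=1, W=1
[5] MUL needs rd=1 wr=1: FU; after: ALU=3 MUL=0 MEM=1 BR=0, R=1, W=1
[6] MEM needs rd=1 wr=1: ok; after: ALU=3 MUL=0 MEM=0 BR=0, R=0, W=0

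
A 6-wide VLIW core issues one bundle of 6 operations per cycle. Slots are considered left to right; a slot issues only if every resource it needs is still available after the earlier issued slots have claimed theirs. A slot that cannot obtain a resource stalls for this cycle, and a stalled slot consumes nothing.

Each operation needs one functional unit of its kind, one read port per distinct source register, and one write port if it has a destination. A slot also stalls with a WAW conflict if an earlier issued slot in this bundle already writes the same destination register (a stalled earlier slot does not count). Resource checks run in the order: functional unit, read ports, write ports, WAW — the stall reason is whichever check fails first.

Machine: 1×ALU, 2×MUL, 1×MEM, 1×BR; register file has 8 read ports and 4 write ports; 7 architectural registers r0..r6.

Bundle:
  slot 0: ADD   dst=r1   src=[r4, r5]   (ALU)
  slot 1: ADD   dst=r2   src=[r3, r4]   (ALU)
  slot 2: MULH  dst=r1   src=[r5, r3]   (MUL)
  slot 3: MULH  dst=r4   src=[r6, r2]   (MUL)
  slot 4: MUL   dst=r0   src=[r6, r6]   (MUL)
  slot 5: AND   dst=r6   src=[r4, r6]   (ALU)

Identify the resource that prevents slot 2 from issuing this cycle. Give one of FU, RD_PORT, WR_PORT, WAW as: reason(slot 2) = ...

reason(slot 2) = WAW

slot 0 (ALU): ISSUE — free A0,Mu2,Ld1,B1 rp6 wp3
slot 1 (ALU): stall FU — free A0,Mu2,Ld1,B1 rp6 wp3
slot 2 (MUL): stall WAW — free A0,Mu2,Ld1,B1 rp6 wp3
slot 3 (MUL): ISSUE — free A0,Mu1,Ld1,B1 rp4 wp2
slot 4 (MUL): ISSUE — free A0,Mu0,Ld1,B1 rp3 wp1
slot 5 (ALU): stall FU — free A0,Mu0,Ld1,B1 rp3 wp1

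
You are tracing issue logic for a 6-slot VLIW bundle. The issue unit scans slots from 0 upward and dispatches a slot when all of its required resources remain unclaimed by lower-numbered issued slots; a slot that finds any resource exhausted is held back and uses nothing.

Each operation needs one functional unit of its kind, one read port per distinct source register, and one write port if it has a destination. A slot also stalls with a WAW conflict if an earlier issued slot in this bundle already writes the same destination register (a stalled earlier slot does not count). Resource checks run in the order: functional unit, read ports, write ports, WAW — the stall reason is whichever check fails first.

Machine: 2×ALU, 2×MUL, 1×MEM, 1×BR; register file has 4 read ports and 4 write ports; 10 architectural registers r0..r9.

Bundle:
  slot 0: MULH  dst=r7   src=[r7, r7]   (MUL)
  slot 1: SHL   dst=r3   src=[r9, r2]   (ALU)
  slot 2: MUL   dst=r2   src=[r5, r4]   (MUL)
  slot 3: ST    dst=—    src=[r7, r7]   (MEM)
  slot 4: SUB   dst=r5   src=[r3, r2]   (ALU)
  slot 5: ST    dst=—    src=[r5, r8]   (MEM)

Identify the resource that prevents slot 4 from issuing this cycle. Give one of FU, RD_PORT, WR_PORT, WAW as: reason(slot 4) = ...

#0 MUL src=r7,r7 dispatched  <A:2 Mu:1 Ld:1 B:1 rd:3 wr:3>
#1 ALU src=r9,r2 dispatched  <A:1 Mu:1 Ld:1 B:1 rd:1 wr:2>
#2 MUL src=r5,r4 held:RD_PORT  <A:1 Mu:1 Ld:1 B:1 rd:1 wr:2>
#3 MEM src=r7,r7 dispatched  <A:1 Mu:1 Ld:0 B:1 rd:0 wr:2>
#4 ALU src=r3,r2 held:RD_PORT  <A:1 Mu:1 Ld:0 B:1 rd:0 wr:2>
#5 MEM src=r5,r8 held:FU  <A:1 Mu:1 Ld:0 B:1 rd:0 wr:2>

reason(slot 4) = RD_PORT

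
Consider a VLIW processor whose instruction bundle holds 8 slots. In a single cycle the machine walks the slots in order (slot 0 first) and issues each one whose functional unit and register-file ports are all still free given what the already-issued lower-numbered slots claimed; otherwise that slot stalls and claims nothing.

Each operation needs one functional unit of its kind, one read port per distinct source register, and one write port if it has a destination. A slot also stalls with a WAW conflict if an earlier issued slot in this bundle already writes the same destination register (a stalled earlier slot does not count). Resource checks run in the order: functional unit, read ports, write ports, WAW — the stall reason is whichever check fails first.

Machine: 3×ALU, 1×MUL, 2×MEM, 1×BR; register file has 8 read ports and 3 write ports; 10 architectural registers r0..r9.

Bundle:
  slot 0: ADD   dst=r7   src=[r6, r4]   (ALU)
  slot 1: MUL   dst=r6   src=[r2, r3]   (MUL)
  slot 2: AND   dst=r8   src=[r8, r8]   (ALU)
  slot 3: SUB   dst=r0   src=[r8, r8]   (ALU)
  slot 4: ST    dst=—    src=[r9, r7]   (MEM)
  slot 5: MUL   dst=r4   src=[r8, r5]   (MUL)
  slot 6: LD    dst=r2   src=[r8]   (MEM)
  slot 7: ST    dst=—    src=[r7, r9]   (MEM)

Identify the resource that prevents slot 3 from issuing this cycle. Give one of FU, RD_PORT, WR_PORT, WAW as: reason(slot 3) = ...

slot 0 (ALU): ISSUE — free A2,Mu1,Ld2,B1 rp6 wp2
slot 1 (MUL): ISSUE — free A2,Mu0,Ld2,B1 rp4 wp1
slot 2 (ALU): ISSUE — free A1,Mu0,Ld2,B1 rp3 wp0
slot 3 (ALU): stall WR_PORT — free A1,Mu0,Ld2,B1 rp3 wp0
slot 4 (MEM): ISSUE — free A1,Mu0,Ld1,B1 rp1 wp0
slot 5 (MUL): stall FU — free A1,Mu0,Ld1,B1 rp1 wp0
slot 6 (MEM): stall WR_PORT — free A1,Mu0,Ld1,B1 rp1 wp0
slot 7 (MEM): stall RD_PORT — free A1,Mu0,Ld1,B1 rp1 wp0

reason(slot 3) = WR_PORT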